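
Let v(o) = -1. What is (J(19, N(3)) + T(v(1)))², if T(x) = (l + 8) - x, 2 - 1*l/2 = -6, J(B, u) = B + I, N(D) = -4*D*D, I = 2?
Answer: 2116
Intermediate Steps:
N(D) = -4*D²
J(B, u) = 2 + B (J(B, u) = B + 2 = 2 + B)
l = 16 (l = 4 - 2*(-6) = 4 + 12 = 16)
T(x) = 24 - x (T(x) = (16 + 8) - x = 24 - x)
(J(19, N(3)) + T(v(1)))² = ((2 + 19) + (24 - 1*(-1)))² = (21 + (24 + 1))² = (21 + 25)² = 46² = 2116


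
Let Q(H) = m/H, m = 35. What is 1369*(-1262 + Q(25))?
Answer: -8628807/5 ≈ -1.7258e+6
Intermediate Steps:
Q(H) = 35/H
1369*(-1262 + Q(25)) = 1369*(-1262 + 35/25) = 1369*(-1262 + 35*(1/25)) = 1369*(-1262 + 7/5) = 1369*(-6303/5) = -8628807/5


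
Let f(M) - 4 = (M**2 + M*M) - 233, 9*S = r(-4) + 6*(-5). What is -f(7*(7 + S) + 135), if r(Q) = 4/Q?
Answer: -4122893/81 ≈ -50900.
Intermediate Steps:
S = -31/9 (S = (4/(-4) + 6*(-5))/9 = (4*(-1/4) - 30)/9 = (-1 - 30)/9 = (1/9)*(-31) = -31/9 ≈ -3.4444)
f(M) = -229 + 2*M**2 (f(M) = 4 + ((M**2 + M*M) - 233) = 4 + ((M**2 + M**2) - 233) = 4 + (2*M**2 - 233) = 4 + (-233 + 2*M**2) = -229 + 2*M**2)
-f(7*(7 + S) + 135) = -(-229 + 2*(7*(7 - 31/9) + 135)**2) = -(-229 + 2*(7*(32/9) + 135)**2) = -(-229 + 2*(224/9 + 135)**2) = -(-229 + 2*(1439/9)**2) = -(-229 + 2*(2070721/81)) = -(-229 + 4141442/81) = -1*4122893/81 = -4122893/81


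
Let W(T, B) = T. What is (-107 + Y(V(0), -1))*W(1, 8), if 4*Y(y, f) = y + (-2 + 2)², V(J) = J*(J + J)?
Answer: -107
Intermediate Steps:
V(J) = 2*J² (V(J) = J*(2*J) = 2*J²)
Y(y, f) = y/4 (Y(y, f) = (y + (-2 + 2)²)/4 = (y + 0²)/4 = (y + 0)/4 = y/4)
(-107 + Y(V(0), -1))*W(1, 8) = (-107 + (2*0²)/4)*1 = (-107 + (2*0)/4)*1 = (-107 + (¼)*0)*1 = (-107 + 0)*1 = -107*1 = -107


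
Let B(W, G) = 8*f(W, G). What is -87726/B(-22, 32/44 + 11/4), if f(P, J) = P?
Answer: 43863/88 ≈ 498.44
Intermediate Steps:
B(W, G) = 8*W
-87726/B(-22, 32/44 + 11/4) = -87726/(8*(-22)) = -87726/(-176) = -87726*(-1/176) = 43863/88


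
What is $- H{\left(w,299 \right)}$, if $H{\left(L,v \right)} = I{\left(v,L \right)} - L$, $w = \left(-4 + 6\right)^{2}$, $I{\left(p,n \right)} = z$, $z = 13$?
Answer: $-9$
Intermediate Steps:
$I{\left(p,n \right)} = 13$
$w = 4$ ($w = 2^{2} = 4$)
$H{\left(L,v \right)} = 13 - L$
$- H{\left(w,299 \right)} = - (13 - 4) = \left(-1\right) 9 = -9$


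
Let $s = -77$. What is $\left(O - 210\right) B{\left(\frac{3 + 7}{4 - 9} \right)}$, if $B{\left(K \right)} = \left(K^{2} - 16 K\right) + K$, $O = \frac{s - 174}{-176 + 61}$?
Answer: $- \frac{812566}{115} \approx -7065.8$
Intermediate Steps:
$O = \frac{251}{115}$ ($O = \frac{-77 - 174}{-176 + 61} = - \frac{251}{-115} = \left(-251\right) \left(- \frac{1}{115}\right) = \frac{251}{115} \approx 2.1826$)
$B{\left(K \right)} = K^{2} - 15 K$
$\left(O - 210\right) B{\left(\frac{3 + 7}{4 - 9} \right)} = \left(\frac{251}{115} - 210\right) \frac{3 + 7}{4 - 9} \left(-15 + \frac{3 + 7}{4 - 9}\right) = - \frac{23899 \frac{10}{-5} \left(-15 + \frac{10}{-5}\right)}{115} = - \frac{23899 \cdot 10 \left(- \frac{1}{5}\right) \left(-15 + 10 \left(- \frac{1}{5}\right)\right)}{115} = - \frac{23899 \left(- 2 \left(-15 - 2\right)\right)}{115} = - \frac{23899 \left(\left(-2\right) \left(-17\right)\right)}{115} = \left(- \frac{23899}{115}\right) 34 = - \frac{812566}{115}$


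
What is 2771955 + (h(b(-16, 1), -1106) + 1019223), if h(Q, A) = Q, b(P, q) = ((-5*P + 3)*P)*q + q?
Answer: 3789851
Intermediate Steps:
b(P, q) = q + P*q*(3 - 5*P) (b(P, q) = ((3 - 5*P)*P)*q + q = (P*(3 - 5*P))*q + q = P*q*(3 - 5*P) + q = q + P*q*(3 - 5*P))
2771955 + (h(b(-16, 1), -1106) + 1019223) = 2771955 + (1*(1 - 5*(-16)² + 3*(-16)) + 1019223) = 2771955 + (1*(1 - 5*256 - 48) + 1019223) = 2771955 + (1*(1 - 1280 - 48) + 1019223) = 2771955 + (1*(-1327) + 1019223) = 2771955 + (-1327 + 1019223) = 2771955 + 1017896 = 3789851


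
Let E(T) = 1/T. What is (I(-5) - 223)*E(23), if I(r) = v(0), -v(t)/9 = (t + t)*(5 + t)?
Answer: -223/23 ≈ -9.6956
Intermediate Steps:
v(t) = -18*t*(5 + t) (v(t) = -9*(t + t)*(5 + t) = -9*2*t*(5 + t) = -18*t*(5 + t))
I(r) = 0 (I(r) = -18*0*(5 + 0) = -18*0*5 = 0)
(I(-5) - 223)*E(23) = (0 - 223)/23 = -223*1/23 = -223/23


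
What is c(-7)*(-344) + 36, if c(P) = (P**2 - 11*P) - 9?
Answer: -40212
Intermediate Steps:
c(P) = -9 + P**2 - 11*P
c(-7)*(-344) + 36 = (-9 + (-7)**2 - 11*(-7))*(-344) + 36 = (-9 + 49 + 77)*(-344) + 36 = 117*(-344) + 36 = -40248 + 36 = -40212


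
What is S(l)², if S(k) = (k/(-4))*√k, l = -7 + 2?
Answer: -125/16 ≈ -7.8125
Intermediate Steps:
l = -5
S(k) = -k^(3/2)/4 (S(k) = (k*(-¼))*√k = (-k/4)*√k = -k^(3/2)/4)
S(l)² = (-(-5)*I*√5/4)² = (5*I*√5/4)² = -125/16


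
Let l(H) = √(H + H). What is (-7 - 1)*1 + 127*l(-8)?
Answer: -8 + 508*I ≈ -8.0 + 508.0*I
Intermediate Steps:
l(H) = √2*√H (l(H) = √(2*H) = √2*√H)
(-7 - 1)*1 + 127*l(-8) = (-7 - 1)*1 + 127*(√2*√(-8)) = -8*1 + 127*(√2*(2*I*√2)) = -8 + 127*(4*I) = -8 + 508*I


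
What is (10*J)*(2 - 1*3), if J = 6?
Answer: -60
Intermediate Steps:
(10*J)*(2 - 1*3) = (10*6)*(2 - 1*3) = 60*(2 - 3) = 60*(-1) = -60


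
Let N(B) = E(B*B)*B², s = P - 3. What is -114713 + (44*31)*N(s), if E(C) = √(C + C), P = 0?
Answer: -114713 + 36828*√2 ≈ -62630.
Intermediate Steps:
s = -3 (s = 0 - 3 = -3)
E(C) = √2*√C (E(C) = √(2*C) = √2*√C)
N(B) = √2*B²*√(B²) (N(B) = (√2*√(B*B))*B² = (√2*√(B²))*B² = √2*B²*√(B²))
-114713 + (44*31)*N(s) = -114713 + (44*31)*(√2*(-3)²*√((-3)²)) = -114713 + 1364*(√2*9*√9) = -114713 + 1364*(√2*9*3) = -114713 + 1364*(27*√2) = -114713 + 36828*√2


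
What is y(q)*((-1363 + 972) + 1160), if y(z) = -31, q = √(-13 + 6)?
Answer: -23839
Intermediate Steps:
q = I*√7 (q = √(-7) = I*√7 ≈ 2.6458*I)
y(q)*((-1363 + 972) + 1160) = -31*((-1363 + 972) + 1160) = -31*(-391 + 1160) = -31*769 = -23839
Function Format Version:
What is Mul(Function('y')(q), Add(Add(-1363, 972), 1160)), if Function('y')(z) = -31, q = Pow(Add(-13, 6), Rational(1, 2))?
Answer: -23839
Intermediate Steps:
q = Mul(I, Pow(7, Rational(1, 2))) (q = Pow(-7, Rational(1, 2)) = Mul(I, Pow(7, Rational(1, 2))) ≈ Mul(2.6458, I))
Mul(Function('y')(q), Add(Add(-1363, 972), 1160)) = Mul(-31, Add(Add(-1363, 972), 1160)) = Mul(-31, Add(-391, 1160)) = Mul(-31, 769) = -23839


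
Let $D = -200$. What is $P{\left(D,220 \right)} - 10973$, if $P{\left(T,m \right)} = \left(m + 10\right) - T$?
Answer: $-10543$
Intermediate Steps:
$P{\left(T,m \right)} = 10 + m - T$ ($P{\left(T,m \right)} = \left(10 + m\right) - T = 10 + m - T$)
$P{\left(D,220 \right)} - 10973 = \left(10 + 220 - -200\right) - 10973 = \left(10 + 220 + 200\right) - 10973 = 430 - 10973 = -10543$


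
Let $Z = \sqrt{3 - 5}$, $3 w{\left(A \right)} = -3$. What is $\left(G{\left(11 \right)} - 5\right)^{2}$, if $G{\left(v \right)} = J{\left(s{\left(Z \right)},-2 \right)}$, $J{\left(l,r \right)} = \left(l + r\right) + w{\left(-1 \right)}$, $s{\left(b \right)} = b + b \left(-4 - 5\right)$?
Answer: $-64 + 128 i \sqrt{2} \approx -64.0 + 181.02 i$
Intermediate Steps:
$w{\left(A \right)} = -1$ ($w{\left(A \right)} = \frac{1}{3} \left(-3\right) = -1$)
$Z = i \sqrt{2}$ ($Z = \sqrt{-2} = i \sqrt{2} \approx 1.4142 i$)
$s{\left(b \right)} = - 8 b$ ($s{\left(b \right)} = b + b \left(-9\right) = b - 9 b = - 8 b$)
$J{\left(l,r \right)} = -1 + l + r$ ($J{\left(l,r \right)} = \left(l + r\right) - 1 = -1 + l + r$)
$G{\left(v \right)} = -3 - 8 i \sqrt{2}$ ($G{\left(v \right)} = -1 - 8 i \sqrt{2} - 2 = -3 - 8 i \sqrt{2}$)
$\left(G{\left(11 \right)} - 5\right)^{2} = \left(\left(-3 - 8 i \sqrt{2}\right) - 5\right)^{2} = \left(-8 - 8 i \sqrt{2}\right)^{2}$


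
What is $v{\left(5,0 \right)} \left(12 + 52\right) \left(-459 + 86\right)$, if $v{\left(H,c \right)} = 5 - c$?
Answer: $-119360$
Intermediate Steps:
$v{\left(5,0 \right)} \left(12 + 52\right) \left(-459 + 86\right) = \left(5 - 0\right) \left(12 + 52\right) \left(-459 + 86\right) = \left(5 + 0\right) 64 \left(-373\right) = 5 \left(-23872\right) = -119360$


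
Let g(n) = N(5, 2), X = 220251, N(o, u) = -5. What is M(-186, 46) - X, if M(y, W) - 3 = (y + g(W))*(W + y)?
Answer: -193508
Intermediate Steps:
g(n) = -5
M(y, W) = 3 + (-5 + y)*(W + y) (M(y, W) = 3 + (y - 5)*(W + y) = 3 + (-5 + y)*(W + y))
M(-186, 46) - X = (3 + (-186)**2 - 5*46 - 5*(-186) + 46*(-186)) - 1*220251 = (3 + 34596 - 230 + 930 - 8556) - 220251 = 26743 - 220251 = -193508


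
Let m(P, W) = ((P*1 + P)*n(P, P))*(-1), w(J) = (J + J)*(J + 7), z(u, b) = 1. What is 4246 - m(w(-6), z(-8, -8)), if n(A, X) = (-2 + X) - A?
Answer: 4294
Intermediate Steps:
n(A, X) = -2 + X - A
w(J) = 2*J*(7 + J) (w(J) = (2*J)*(7 + J) = 2*J*(7 + J))
m(P, W) = 4*P (m(P, W) = ((P*1 + P)*(-2 + P - P))*(-1) = ((P + P)*(-2))*(-1) = ((2*P)*(-2))*(-1) = -4*P*(-1) = 4*P)
4246 - m(w(-6), z(-8, -8)) = 4246 - 4*2*(-6)*(7 - 6) = 4246 - 4*2*(-6)*1 = 4246 - 4*(-12) = 4246 - 1*(-48) = 4246 + 48 = 4294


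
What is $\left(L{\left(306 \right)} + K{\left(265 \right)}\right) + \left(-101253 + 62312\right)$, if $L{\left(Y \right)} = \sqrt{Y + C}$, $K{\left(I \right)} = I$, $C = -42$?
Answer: $-38676 + 2 \sqrt{66} \approx -38660.0$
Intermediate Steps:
$L{\left(Y \right)} = \sqrt{-42 + Y}$ ($L{\left(Y \right)} = \sqrt{Y - 42} = \sqrt{-42 + Y}$)
$\left(L{\left(306 \right)} + K{\left(265 \right)}\right) + \left(-101253 + 62312\right) = \left(\sqrt{-42 + 306} + 265\right) + \left(-101253 + 62312\right) = \left(\sqrt{264} + 265\right) - 38941 = \left(2 \sqrt{66} + 265\right) - 38941 = \left(265 + 2 \sqrt{66}\right) - 38941 = -38676 + 2 \sqrt{66}$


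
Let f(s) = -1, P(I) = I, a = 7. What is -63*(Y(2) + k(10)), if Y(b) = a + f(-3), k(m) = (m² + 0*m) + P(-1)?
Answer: -6615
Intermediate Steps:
k(m) = -1 + m² (k(m) = (m² + 0*m) - 1 = (m² + 0) - 1 = m² - 1 = -1 + m²)
Y(b) = 6 (Y(b) = 7 - 1 = 6)
-63*(Y(2) + k(10)) = -63*(6 + (-1 + 10²)) = -63*(6 + (-1 + 100)) = -63*(6 + 99) = -63*105 = -6615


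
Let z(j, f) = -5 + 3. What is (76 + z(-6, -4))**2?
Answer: 5476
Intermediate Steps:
z(j, f) = -2
(76 + z(-6, -4))**2 = (76 - 2)**2 = 74**2 = 5476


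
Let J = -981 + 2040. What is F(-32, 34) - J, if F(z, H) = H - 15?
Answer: -1040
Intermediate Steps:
J = 1059
F(z, H) = -15 + H
F(-32, 34) - J = (-15 + 34) - 1*1059 = 19 - 1059 = -1040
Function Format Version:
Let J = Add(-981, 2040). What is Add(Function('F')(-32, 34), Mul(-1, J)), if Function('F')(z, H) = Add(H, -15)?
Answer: -1040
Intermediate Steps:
J = 1059
Function('F')(z, H) = Add(-15, H)
Add(Function('F')(-32, 34), Mul(-1, J)) = Add(Add(-15, 34), Mul(-1, 1059)) = Add(19, -1059) = -1040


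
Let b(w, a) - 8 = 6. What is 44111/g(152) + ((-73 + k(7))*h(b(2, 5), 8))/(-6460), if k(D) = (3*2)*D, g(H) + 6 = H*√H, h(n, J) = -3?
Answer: 345786891/5671511780 + 3352436*√38/877943 ≈ 23.600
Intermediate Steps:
b(w, a) = 14 (b(w, a) = 8 + 6 = 14)
g(H) = -6 + H^(3/2) (g(H) = -6 + H*√H = -6 + H^(3/2))
k(D) = 6*D
44111/g(152) + ((-73 + k(7))*h(b(2, 5), 8))/(-6460) = 44111/(-6 + 152^(3/2)) + ((-73 + 6*7)*(-3))/(-6460) = 44111/(-6 + 304*√38) + ((-73 + 42)*(-3))*(-1/6460) = 44111/(-6 + 304*√38) - 31*(-3)*(-1/6460) = 44111/(-6 + 304*√38) + 93*(-1/6460) = 44111/(-6 + 304*√38) - 93/6460 = -93/6460 + 44111/(-6 + 304*√38)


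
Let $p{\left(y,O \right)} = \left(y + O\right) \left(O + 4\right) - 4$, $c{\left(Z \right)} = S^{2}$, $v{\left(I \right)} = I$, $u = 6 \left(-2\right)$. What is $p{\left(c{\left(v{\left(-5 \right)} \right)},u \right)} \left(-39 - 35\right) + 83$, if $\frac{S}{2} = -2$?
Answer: $2747$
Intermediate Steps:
$S = -4$ ($S = 2 \left(-2\right) = -4$)
$u = -12$
$c{\left(Z \right)} = 16$ ($c{\left(Z \right)} = \left(-4\right)^{2} = 16$)
$p{\left(y,O \right)} = -4 + \left(4 + O\right) \left(O + y\right)$ ($p{\left(y,O \right)} = \left(O + y\right) \left(4 + O\right) - 4 = \left(4 + O\right) \left(O + y\right) - 4 = -4 + \left(4 + O\right) \left(O + y\right)$)
$p{\left(c{\left(v{\left(-5 \right)} \right)},u \right)} \left(-39 - 35\right) + 83 = \left(-4 + \left(-12\right)^{2} + 4 \left(-12\right) + 4 \cdot 16 - 192\right) \left(-39 - 35\right) + 83 = \left(-4 + 144 - 48 + 64 - 192\right) \left(-39 - 35\right) + 83 = \left(-36\right) \left(-74\right) + 83 = 2664 + 83 = 2747$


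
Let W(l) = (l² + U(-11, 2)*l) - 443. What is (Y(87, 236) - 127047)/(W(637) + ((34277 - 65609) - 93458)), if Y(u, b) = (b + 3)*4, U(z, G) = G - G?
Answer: -126091/280536 ≈ -0.44946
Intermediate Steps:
U(z, G) = 0
Y(u, b) = 12 + 4*b (Y(u, b) = (3 + b)*4 = 12 + 4*b)
W(l) = -443 + l² (W(l) = (l² + 0*l) - 443 = (l² + 0) - 443 = l² - 443 = -443 + l²)
(Y(87, 236) - 127047)/(W(637) + ((34277 - 65609) - 93458)) = ((12 + 4*236) - 127047)/((-443 + 637²) + ((34277 - 65609) - 93458)) = ((12 + 944) - 127047)/((-443 + 405769) + (-31332 - 93458)) = (956 - 127047)/(405326 - 124790) = -126091/280536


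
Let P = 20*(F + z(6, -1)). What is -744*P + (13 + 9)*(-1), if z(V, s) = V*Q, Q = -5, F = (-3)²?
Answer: 312458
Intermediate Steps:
F = 9
z(V, s) = -5*V (z(V, s) = V*(-5) = -5*V)
P = -420 (P = 20*(9 - 5*6) = 20*(9 - 30) = 20*(-21) = -420)
-744*P + (13 + 9)*(-1) = -744*(-420) + (13 + 9)*(-1) = 312480 + 22*(-1) = 312480 - 22 = 312458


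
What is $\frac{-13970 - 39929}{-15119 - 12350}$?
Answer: $\frac{53899}{27469} \approx 1.9622$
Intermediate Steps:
$\frac{-13970 - 39929}{-15119 - 12350} = - \frac{53899}{-27469} = \left(-53899\right) \left(- \frac{1}{27469}\right) = \frac{53899}{27469}$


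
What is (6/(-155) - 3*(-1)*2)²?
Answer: 853776/24025 ≈ 35.537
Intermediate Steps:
(6/(-155) - 3*(-1)*2)² = (6*(-1/155) + 3*2)² = (-6/155 + 6)² = (924/155)² = 853776/24025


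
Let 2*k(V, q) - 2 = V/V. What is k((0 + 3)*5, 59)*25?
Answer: 75/2 ≈ 37.500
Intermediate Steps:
k(V, q) = 3/2 (k(V, q) = 1 + (V/V)/2 = 1 + (1/2)*1 = 1 + 1/2 = 3/2)
k((0 + 3)*5, 59)*25 = (3/2)*25 = 75/2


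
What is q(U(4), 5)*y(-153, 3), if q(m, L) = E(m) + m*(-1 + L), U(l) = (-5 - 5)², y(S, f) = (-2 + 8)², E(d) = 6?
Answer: 14616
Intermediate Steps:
y(S, f) = 36 (y(S, f) = 6² = 36)
U(l) = 100 (U(l) = (-10)² = 100)
q(m, L) = 6 + m*(-1 + L)
q(U(4), 5)*y(-153, 3) = (6 - 1*100 + 5*100)*36 = (6 - 100 + 500)*36 = 406*36 = 14616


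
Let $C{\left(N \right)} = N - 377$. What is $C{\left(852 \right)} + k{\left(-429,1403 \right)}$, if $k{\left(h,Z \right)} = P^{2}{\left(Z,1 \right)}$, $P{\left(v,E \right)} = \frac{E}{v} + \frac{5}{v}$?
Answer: $\frac{934994311}{1968409} \approx 475.0$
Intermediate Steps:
$P{\left(v,E \right)} = \frac{5}{v} + \frac{E}{v}$
$C{\left(N \right)} = -377 + N$
$k{\left(h,Z \right)} = \frac{36}{Z^{2}}$ ($k{\left(h,Z \right)} = \left(\frac{5 + 1}{Z}\right)^{2} = \left(\frac{1}{Z} 6\right)^{2} = \left(\frac{6}{Z}\right)^{2} = \frac{36}{Z^{2}}$)
$C{\left(852 \right)} + k{\left(-429,1403 \right)} = \left(-377 + 852\right) + \frac{36}{1968409} = 475 + 36 \cdot \frac{1}{1968409} = 475 + \frac{36}{1968409} = \frac{934994311}{1968409}$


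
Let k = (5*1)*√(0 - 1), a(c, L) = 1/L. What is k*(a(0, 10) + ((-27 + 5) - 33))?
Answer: -549*I/2 ≈ -274.5*I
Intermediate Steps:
k = 5*I (k = 5*√(-1) = 5*I ≈ 5.0*I)
k*(a(0, 10) + ((-27 + 5) - 33)) = (5*I)*(1/10 + ((-27 + 5) - 33)) = (5*I)*(⅒ + (-22 - 33)) = (5*I)*(⅒ - 55) = (5*I)*(-549/10) = -549*I/2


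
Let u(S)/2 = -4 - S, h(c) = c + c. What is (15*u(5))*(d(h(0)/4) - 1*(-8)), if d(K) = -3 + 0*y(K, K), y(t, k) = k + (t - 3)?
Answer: -1350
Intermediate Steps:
h(c) = 2*c
u(S) = -8 - 2*S (u(S) = 2*(-4 - S) = -8 - 2*S)
y(t, k) = -3 + k + t (y(t, k) = k + (-3 + t) = -3 + k + t)
d(K) = -3 (d(K) = -3 + 0*(-3 + K + K) = -3 + 0*(-3 + 2*K) = -3 + 0 = -3)
(15*u(5))*(d(h(0)/4) - 1*(-8)) = (15*(-8 - 2*5))*(-3 - 1*(-8)) = (15*(-8 - 10))*(-3 + 8) = (15*(-18))*5 = -270*5 = -1350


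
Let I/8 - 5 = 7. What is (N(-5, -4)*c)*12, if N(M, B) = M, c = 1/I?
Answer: -5/8 ≈ -0.62500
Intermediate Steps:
I = 96 (I = 40 + 8*7 = 40 + 56 = 96)
c = 1/96 ≈ 0.010417
(N(-5, -4)*c)*12 = -5*1/96*12 = -5/96*12 = -5/8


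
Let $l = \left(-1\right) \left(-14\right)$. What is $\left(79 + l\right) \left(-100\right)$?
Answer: $-9300$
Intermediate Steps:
$l = 14$
$\left(79 + l\right) \left(-100\right) = \left(79 + 14\right) \left(-100\right) = 93 \left(-100\right) = -9300$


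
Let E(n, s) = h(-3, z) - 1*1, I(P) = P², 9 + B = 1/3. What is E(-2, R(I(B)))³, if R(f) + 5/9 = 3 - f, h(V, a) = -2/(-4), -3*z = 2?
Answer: -⅛ ≈ -0.12500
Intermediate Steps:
B = -26/3 (B = -9 + 1/3 = -9 + ⅓ = -26/3 ≈ -8.6667)
z = -⅔ (z = -⅓*2 = -⅔ ≈ -0.66667)
h(V, a) = ½ (h(V, a) = -2*(-¼) = ½)
R(f) = 22/9 - f (R(f) = -5/9 + (3 - f) = 22/9 - f)
E(n, s) = -½ (E(n, s) = ½ - 1*1 = ½ - 1 = -½)
E(-2, R(I(B)))³ = (-½)³ = -⅛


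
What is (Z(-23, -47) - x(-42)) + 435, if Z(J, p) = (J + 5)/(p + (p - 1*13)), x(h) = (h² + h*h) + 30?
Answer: -334143/107 ≈ -3122.8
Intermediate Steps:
x(h) = 30 + 2*h² (x(h) = (h² + h²) + 30 = 2*h² + 30 = 30 + 2*h²)
Z(J, p) = (5 + J)/(-13 + 2*p) (Z(J, p) = (5 + J)/(p + (p - 13)) = (5 + J)/(p + (-13 + p)) = (5 + J)/(-13 + 2*p))
(Z(-23, -47) - x(-42)) + 435 = ((5 - 23)/(-13 + 2*(-47)) - (30 + 2*(-42)²)) + 435 = (-18/(-13 - 94) - (30 + 2*1764)) + 435 = (-18/(-107) - (30 + 3528)) + 435 = (-1/107*(-18) - 1*3558) + 435 = (18/107 - 3558) + 435 = -380688/107 + 435 = -334143/107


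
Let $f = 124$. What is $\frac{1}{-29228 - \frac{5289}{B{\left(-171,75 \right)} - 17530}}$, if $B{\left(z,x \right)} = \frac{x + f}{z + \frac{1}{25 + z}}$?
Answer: $- \frac{145900188}{4264326678043} \approx -3.4214 \cdot 10^{-5}$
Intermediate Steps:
$B{\left(z,x \right)} = \frac{124 + x}{z + \frac{1}{25 + z}}$ ($B{\left(z,x \right)} = \frac{x + 124}{z + \frac{1}{25 + z}} = \frac{124 + x}{z + \frac{1}{25 + z}}$)
$\frac{1}{-29228 - \frac{5289}{B{\left(-171,75 \right)} - 17530}} = \frac{1}{-29228 - \frac{5289}{\frac{3100 + 25 \cdot 75 + 124 \left(-171\right) + 75 \left(-171\right)}{1 + \left(-171\right)^{2} + 25 \left(-171\right)} - 17530}} = \frac{1}{-29228 - \frac{5289}{\frac{3100 + 1875 - 21204 - 12825}{1 + 29241 - 4275} - 17530}} = \frac{1}{-29228 - \frac{5289}{\frac{1}{24967} \left(-29054\right) - 17530}} = \frac{1}{-29228 - \frac{5289}{- \frac{29054}{24967} - 17530}} = \frac{1}{-29228 - \frac{5289}{- \frac{437700564}{24967}}} = \frac{1}{-29228 - - \frac{44016821}{145900188}} = \frac{1}{-29228 + \frac{44016821}{145900188}} = \frac{1}{- \frac{4264326678043}{145900188}} = - \frac{145900188}{4264326678043}$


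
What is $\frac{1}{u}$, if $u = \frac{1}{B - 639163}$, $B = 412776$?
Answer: $-226387$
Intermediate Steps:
$u = - \frac{1}{226387}$ ($u = \frac{1}{412776 - 639163} = \frac{1}{-226387} = - \frac{1}{226387} \approx -4.4172 \cdot 10^{-6}$)
$\frac{1}{u} = \frac{1}{- \frac{1}{226387}} = -226387$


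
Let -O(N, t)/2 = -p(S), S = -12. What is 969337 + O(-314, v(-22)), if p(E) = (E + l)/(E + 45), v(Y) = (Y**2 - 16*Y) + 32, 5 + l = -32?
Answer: 31988023/33 ≈ 9.6933e+5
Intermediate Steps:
l = -37 (l = -5 - 32 = -37)
v(Y) = 32 + Y**2 - 16*Y
p(E) = (-37 + E)/(45 + E) (p(E) = (E - 37)/(E + 45) = (-37 + E)/(45 + E))
O(N, t) = -98/33 (O(N, t) = -(-2)*(-37 - 12)/(45 - 12) = -(-2)*-49/33 = -(-2)*(1/33)*(-49) = -(-2)*(-49)/33 = -2*49/33 = -98/33)
969337 + O(-314, v(-22)) = 969337 - 98/33 = 31988023/33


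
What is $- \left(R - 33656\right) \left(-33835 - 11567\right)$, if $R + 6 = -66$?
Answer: $-1531318656$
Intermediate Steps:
$R = -72$ ($R = -6 - 66 = -72$)
$- \left(R - 33656\right) \left(-33835 - 11567\right) = - \left(-72 - 33656\right) \left(-33835 - 11567\right) = - \left(-33728\right) \left(-45402\right) = \left(-1\right) 1531318656 = -1531318656$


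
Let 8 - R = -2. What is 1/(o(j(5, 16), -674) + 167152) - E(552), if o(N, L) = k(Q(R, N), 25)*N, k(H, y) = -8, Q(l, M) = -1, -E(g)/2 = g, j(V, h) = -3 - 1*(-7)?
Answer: 184500481/167120 ≈ 1104.0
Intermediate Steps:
R = 10 (R = 8 - 1*(-2) = 8 + 2 = 10)
j(V, h) = 4 (j(V, h) = -3 + 7 = 4)
E(g) = -2*g
o(N, L) = -8*N
1/(o(j(5, 16), -674) + 167152) - E(552) = 1/(-8*4 + 167152) - (-2)*552 = 1/(-32 + 167152) - 1*(-1104) = 1/167120 + 1104 = 184500481/167120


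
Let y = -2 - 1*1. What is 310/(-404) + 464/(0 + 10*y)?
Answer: -49189/3030 ≈ -16.234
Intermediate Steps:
y = -3 (y = -2 - 1 = -3)
310/(-404) + 464/(0 + 10*y) = 310/(-404) + 464/(0 + 10*(-3)) = 310*(-1/404) + 464/(0 - 30) = -155/202 + 464/(-30) = -155/202 + 464*(-1/30) = -155/202 - 232/15 = -49189/3030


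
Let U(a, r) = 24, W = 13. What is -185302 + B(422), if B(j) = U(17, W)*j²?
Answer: 4088714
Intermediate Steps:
B(j) = 24*j²
-185302 + B(422) = -185302 + 24*422² = -185302 + 24*178084 = -185302 + 4274016 = 4088714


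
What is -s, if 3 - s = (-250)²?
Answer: 62497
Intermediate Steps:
s = -62497 (s = 3 - 1*(-250)² = 3 - 1*62500 = 3 - 62500 = -62497)
-s = -1*(-62497) = 62497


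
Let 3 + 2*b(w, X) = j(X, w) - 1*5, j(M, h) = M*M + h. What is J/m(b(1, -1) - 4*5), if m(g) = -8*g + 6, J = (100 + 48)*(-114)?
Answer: -444/5 ≈ -88.800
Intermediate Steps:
j(M, h) = h + M² (j(M, h) = M² + h = h + M²)
b(w, X) = -4 + w/2 + X²/2 (b(w, X) = -3/2 + ((w + X²) - 1*5)/2 = -3/2 + ((w + X²) - 5)/2 = -3/2 + (-5 + w + X²)/2 = -3/2 + (-5/2 + w/2 + X²/2) = -4 + w/2 + X²/2)
J = -16872 (J = 148*(-114) = -16872)
m(g) = 6 - 8*g
J/m(b(1, -1) - 4*5) = -16872/(6 - 8*((-4 + (½)*1 + (½)*(-1)²) - 4*5)) = -16872/(6 - 8*((-4 + ½ + (½)*1) - 20)) = -16872/(6 - 8*((-4 + ½ + ½) - 20)) = -16872/(6 - 8*(-3 - 20)) = -16872/(6 - 8*(-23)) = -16872/(6 + 184) = -16872/190 = -16872*1/190 = -444/5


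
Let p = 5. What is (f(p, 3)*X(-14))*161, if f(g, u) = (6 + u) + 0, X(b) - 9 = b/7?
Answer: 10143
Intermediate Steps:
X(b) = 9 + b/7
f(g, u) = 6 + u
(f(p, 3)*X(-14))*161 = ((6 + 3)*(9 + (⅐)*(-14)))*161 = (9*(9 - 2))*161 = (9*7)*161 = 63*161 = 10143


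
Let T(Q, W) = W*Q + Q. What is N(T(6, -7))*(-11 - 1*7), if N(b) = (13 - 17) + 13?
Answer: -162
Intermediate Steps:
T(Q, W) = Q + Q*W (T(Q, W) = Q*W + Q = Q + Q*W)
N(b) = 9 (N(b) = -4 + 13 = 9)
N(T(6, -7))*(-11 - 1*7) = 9*(-11 - 1*7) = 9*(-11 - 7) = 9*(-18) = -162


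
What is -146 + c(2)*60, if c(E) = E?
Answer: -26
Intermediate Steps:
-146 + c(2)*60 = -146 + 2*60 = -146 + 120 = -26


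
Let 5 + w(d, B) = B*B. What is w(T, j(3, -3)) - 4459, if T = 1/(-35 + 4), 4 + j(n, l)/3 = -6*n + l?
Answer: 1161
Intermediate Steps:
j(n, l) = -12 - 18*n + 3*l (j(n, l) = -12 + 3*(-6*n + l) = -12 + 3*(l - 6*n) = -12 + (-18*n + 3*l) = -12 - 18*n + 3*l)
T = -1/31 (T = 1/(-31) = -1/31 ≈ -0.032258)
w(d, B) = -5 + B² (w(d, B) = -5 + B*B = -5 + B²)
w(T, j(3, -3)) - 4459 = (-5 + (-12 - 18*3 + 3*(-3))²) - 4459 = (-5 + (-12 - 54 - 9)²) - 4459 = (-5 + (-75)²) - 4459 = (-5 + 5625) - 4459 = 5620 - 4459 = 1161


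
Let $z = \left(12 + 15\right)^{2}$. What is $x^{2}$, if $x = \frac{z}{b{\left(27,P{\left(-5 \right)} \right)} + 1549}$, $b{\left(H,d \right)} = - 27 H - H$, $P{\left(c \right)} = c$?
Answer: $\frac{531441}{628849} \approx 0.8451$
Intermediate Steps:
$b{\left(H,d \right)} = - 28 H$
$z = 729$ ($z = 27^{2} = 729$)
$x = \frac{729}{793}$ ($x = \frac{729}{\left(-28\right) 27 + 1549} = \frac{729}{-756 + 1549} = \frac{729}{793} \approx 0.91929$)
$x^{2} = \left(\frac{729}{793}\right)^{2} = \frac{531441}{628849}$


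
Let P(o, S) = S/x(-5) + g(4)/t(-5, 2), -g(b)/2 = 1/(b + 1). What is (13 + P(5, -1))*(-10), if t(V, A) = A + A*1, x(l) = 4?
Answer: -253/2 ≈ -126.50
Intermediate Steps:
g(b) = -2/(1 + b) (g(b) = -2/(b + 1) = -2/(1 + b))
t(V, A) = 2*A (t(V, A) = A + A = 2*A)
P(o, S) = -1/10 + S/4 (P(o, S) = S/4 + (-2/(1 + 4))/((2*2)) = S*(1/4) - 2/5/4 = S/4 - 2*1/5*(1/4) = S/4 - 2/5*1/4 = S/4 - 1/10 = -1/10 + S/4)
(13 + P(5, -1))*(-10) = (13 + (-1/10 + (1/4)*(-1)))*(-10) = (13 + (-1/10 - 1/4))*(-10) = (13 - 7/20)*(-10) = (253/20)*(-10) = -253/2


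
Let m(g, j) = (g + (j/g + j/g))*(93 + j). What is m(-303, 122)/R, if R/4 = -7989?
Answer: 19791395/9682668 ≈ 2.0440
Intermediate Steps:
R = -31956 (R = 4*(-7989) = -31956)
m(g, j) = (93 + j)*(g + 2*j/g) (m(g, j) = (g + 2*j/g)*(93 + j) = (93 + j)*(g + 2*j/g))
m(-303, 122)/R = ((2*122² + 186*122 + (-303)²*(93 + 122))/(-303))/(-31956) = -(2*14884 + 22692 + 91809*215)/303*(-1/31956) = -(29768 + 22692 + 19738935)/303*(-1/31956) = -1/303*19791395*(-1/31956) = -19791395/303*(-1/31956) = 19791395/9682668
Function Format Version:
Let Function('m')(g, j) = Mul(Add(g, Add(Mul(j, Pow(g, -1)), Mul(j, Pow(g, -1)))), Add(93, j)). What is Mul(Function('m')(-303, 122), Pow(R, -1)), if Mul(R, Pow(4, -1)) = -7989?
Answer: Rational(19791395, 9682668) ≈ 2.0440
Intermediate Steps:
R = -31956 (R = Mul(4, -7989) = -31956)
Function('m')(g, j) = Mul(Add(93, j), Add(g, Mul(2, j, Pow(g, -1)))) (Function('m')(g, j) = Mul(Add(g, Mul(2, j, Pow(g, -1))), Add(93, j)) = Mul(Add(93, j), Add(g, Mul(2, j, Pow(g, -1)))))
Mul(Function('m')(-303, 122), Pow(R, -1)) = Mul(Mul(Pow(-303, -1), Add(Mul(2, Pow(122, 2)), Mul(186, 122), Mul(Pow(-303, 2), Add(93, 122)))), Pow(-31956, -1)) = Mul(Mul(Rational(-1, 303), Add(Mul(2, 14884), 22692, Mul(91809, 215))), Rational(-1, 31956)) = Mul(Mul(Rational(-1, 303), Add(29768, 22692, 19738935)), Rational(-1, 31956)) = Mul(Mul(Rational(-1, 303), 19791395), Rational(-1, 31956)) = Mul(Rational(-19791395, 303), Rational(-1, 31956)) = Rational(19791395, 9682668)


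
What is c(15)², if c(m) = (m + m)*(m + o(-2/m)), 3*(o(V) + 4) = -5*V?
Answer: 1020100/9 ≈ 1.1334e+5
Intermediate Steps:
o(V) = -4 - 5*V/3 (o(V) = -4 + (-5*V)/3 = -4 - 5*V/3)
c(m) = 2*m*(-4 + m + 10/(3*m)) (c(m) = (m + m)*(m + (-4 - (-10)/(3*m))) = (2*m)*(m + (-4 + 10/(3*m))) = (2*m)*(-4 + m + 10/(3*m)) = 2*m*(-4 + m + 10/(3*m)))
c(15)² = (20/3 + 2*15*(-4 + 15))² = (20/3 + 2*15*11)² = (20/3 + 330)² = (1010/3)² = 1020100/9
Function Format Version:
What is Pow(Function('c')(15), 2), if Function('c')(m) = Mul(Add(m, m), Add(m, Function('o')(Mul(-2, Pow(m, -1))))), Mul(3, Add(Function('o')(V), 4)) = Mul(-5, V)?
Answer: Rational(1020100, 9) ≈ 1.1334e+5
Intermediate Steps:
Function('o')(V) = Add(-4, Mul(Rational(-5, 3), V)) (Function('o')(V) = Add(-4, Mul(Rational(1, 3), Mul(-5, V))) = Add(-4, Mul(Rational(-5, 3), V)))
Function('c')(m) = Mul(2, m, Add(-4, m, Mul(Rational(10, 3), Pow(m, -1)))) (Function('c')(m) = Mul(Add(m, m), Add(m, Add(-4, Mul(Rational(-5, 3), Mul(-2, Pow(m, -1)))))) = Mul(Mul(2, m), Add(m, Add(-4, Mul(Rational(10, 3), Pow(m, -1))))) = Mul(Mul(2, m), Add(-4, m, Mul(Rational(10, 3), Pow(m, -1)))) = Mul(2, m, Add(-4, m, Mul(Rational(10, 3), Pow(m, -1)))))
Pow(Function('c')(15), 2) = Pow(Add(Rational(20, 3), Mul(2, 15, Add(-4, 15))), 2) = Pow(Add(Rational(20, 3), Mul(2, 15, 11)), 2) = Pow(Add(Rational(20, 3), 330), 2) = Pow(Rational(1010, 3), 2) = Rational(1020100, 9)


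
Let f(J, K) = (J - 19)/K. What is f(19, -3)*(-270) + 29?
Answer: 29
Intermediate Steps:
f(J, K) = (-19 + J)/K
f(19, -3)*(-270) + 29 = ((-19 + 19)/(-3))*(-270) + 29 = -⅓*0*(-270) + 29 = 0*(-270) + 29 = 0 + 29 = 29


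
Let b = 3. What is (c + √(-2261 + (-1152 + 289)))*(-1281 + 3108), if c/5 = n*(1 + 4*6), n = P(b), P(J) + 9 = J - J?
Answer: -2055375 + 3654*I*√781 ≈ -2.0554e+6 + 1.0212e+5*I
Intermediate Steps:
P(J) = -9 (P(J) = -9 + (J - J) = -9 + 0 = -9)
n = -9
c = -1125 (c = 5*(-9*(1 + 4*6)) = 5*(-9*(1 + 24)) = 5*(-9*25) = 5*(-225) = -1125)
(c + √(-2261 + (-1152 + 289)))*(-1281 + 3108) = (-1125 + √(-2261 + (-1152 + 289)))*(-1281 + 3108) = (-1125 + √(-2261 - 863))*1827 = (-1125 + √(-3124))*1827 = (-1125 + 2*I*√781)*1827 = -2055375 + 3654*I*√781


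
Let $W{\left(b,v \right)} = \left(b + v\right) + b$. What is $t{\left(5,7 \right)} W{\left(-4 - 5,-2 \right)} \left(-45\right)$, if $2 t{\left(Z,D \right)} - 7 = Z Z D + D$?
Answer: $85050$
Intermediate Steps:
$t{\left(Z,D \right)} = \frac{7}{2} + \frac{D}{2} + \frac{D Z^{2}}{2}$ ($t{\left(Z,D \right)} = \frac{7}{2} + \frac{Z Z D + D}{2} = \frac{7}{2} + \frac{Z^{2} D + D}{2} = \frac{7}{2} + \frac{D Z^{2} + D}{2} = \frac{7}{2} + \frac{D + D Z^{2}}{2} = \frac{7}{2} + \left(\frac{D}{2} + \frac{D Z^{2}}{2}\right) = \frac{7}{2} + \frac{D}{2} + \frac{D Z^{2}}{2}$)
$W{\left(b,v \right)} = v + 2 b$
$t{\left(5,7 \right)} W{\left(-4 - 5,-2 \right)} \left(-45\right) = \left(\frac{7}{2} + \frac{1}{2} \cdot 7 + \frac{1}{2} \cdot 7 \cdot 5^{2}\right) \left(-2 + 2 \left(-4 - 5\right)\right) \left(-45\right) = \left(\frac{7}{2} + \frac{7}{2} + \frac{1}{2} \cdot 7 \cdot 25\right) \left(-2 + 2 \left(-4 - 5\right)\right) \left(-45\right) = \left(\frac{7}{2} + \frac{7}{2} + \frac{175}{2}\right) \left(-2 + 2 \left(-9\right)\right) \left(-45\right) = \frac{189 \left(-2 - 18\right)}{2} \left(-45\right) = \frac{189}{2} \left(-20\right) \left(-45\right) = \left(-1890\right) \left(-45\right) = 85050$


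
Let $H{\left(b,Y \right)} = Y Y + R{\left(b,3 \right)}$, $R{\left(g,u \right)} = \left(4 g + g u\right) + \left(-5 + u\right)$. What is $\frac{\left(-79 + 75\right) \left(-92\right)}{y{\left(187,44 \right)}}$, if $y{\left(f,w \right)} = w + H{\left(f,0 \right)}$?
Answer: $\frac{368}{1351} \approx 0.27239$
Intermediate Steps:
$R{\left(g,u \right)} = -5 + u + 4 g + g u$
$H{\left(b,Y \right)} = -2 + Y^{2} + 7 b$ ($H{\left(b,Y \right)} = Y Y + \left(-5 + 3 + 4 b + b 3\right) = Y^{2} + \left(-5 + 3 + 4 b + 3 b\right) = Y^{2} + \left(-2 + 7 b\right) = -2 + Y^{2} + 7 b$)
$y{\left(f,w \right)} = -2 + w + 7 f$ ($y{\left(f,w \right)} = w + \left(-2 + 0^{2} + 7 f\right) = w + \left(-2 + 0 + 7 f\right) = w + \left(-2 + 7 f\right) = -2 + w + 7 f$)
$\frac{\left(-79 + 75\right) \left(-92\right)}{y{\left(187,44 \right)}} = \frac{\left(-79 + 75\right) \left(-92\right)}{-2 + 44 + 7 \cdot 187} = \frac{\left(-4\right) \left(-92\right)}{-2 + 44 + 1309} = \frac{368}{1351}$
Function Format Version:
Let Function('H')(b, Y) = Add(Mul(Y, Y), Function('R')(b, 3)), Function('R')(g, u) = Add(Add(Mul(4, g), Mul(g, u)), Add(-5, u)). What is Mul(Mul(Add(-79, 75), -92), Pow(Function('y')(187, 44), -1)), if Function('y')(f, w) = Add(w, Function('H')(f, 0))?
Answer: Rational(368, 1351) ≈ 0.27239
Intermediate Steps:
Function('R')(g, u) = Add(-5, u, Mul(4, g), Mul(g, u))
Function('H')(b, Y) = Add(-2, Pow(Y, 2), Mul(7, b)) (Function('H')(b, Y) = Add(Mul(Y, Y), Add(-5, 3, Mul(4, b), Mul(b, 3))) = Add(Pow(Y, 2), Add(-5, 3, Mul(4, b), Mul(3, b))) = Add(Pow(Y, 2), Add(-2, Mul(7, b))) = Add(-2, Pow(Y, 2), Mul(7, b)))
Function('y')(f, w) = Add(-2, w, Mul(7, f)) (Function('y')(f, w) = Add(w, Add(-2, Pow(0, 2), Mul(7, f))) = Add(w, Add(-2, 0, Mul(7, f))) = Add(w, Add(-2, Mul(7, f))) = Add(-2, w, Mul(7, f)))
Mul(Mul(Add(-79, 75), -92), Pow(Function('y')(187, 44), -1)) = Mul(Mul(Add(-79, 75), -92), Pow(Add(-2, 44, Mul(7, 187)), -1)) = Mul(Mul(-4, -92), Pow(Add(-2, 44, 1309), -1)) = Mul(368, Pow(1351, -1)) = Mul(368, Rational(1, 1351)) = Rational(368, 1351)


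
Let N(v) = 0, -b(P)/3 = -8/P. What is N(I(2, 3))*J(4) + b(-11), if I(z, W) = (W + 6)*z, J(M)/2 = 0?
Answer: -24/11 ≈ -2.1818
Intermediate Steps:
J(M) = 0 (J(M) = 2*0 = 0)
b(P) = 24/P (b(P) = -(-24)/P = 24/P)
I(z, W) = z*(6 + W) (I(z, W) = (6 + W)*z = z*(6 + W))
N(I(2, 3))*J(4) + b(-11) = 0*0 + 24/(-11) = 0 + 24*(-1/11) = 0 - 24/11 = -24/11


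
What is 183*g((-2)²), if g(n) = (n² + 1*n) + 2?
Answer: 4026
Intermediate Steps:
g(n) = 2 + n + n² (g(n) = (n² + n) + 2 = (n + n²) + 2 = 2 + n + n²)
183*g((-2)²) = 183*(2 + (-2)² + ((-2)²)²) = 183*(2 + 4 + 4²) = 183*(2 + 4 + 16) = 183*22 = 4026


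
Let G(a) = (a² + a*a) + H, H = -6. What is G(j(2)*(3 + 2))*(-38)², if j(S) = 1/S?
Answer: 9386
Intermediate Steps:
G(a) = -6 + 2*a² (G(a) = (a² + a*a) - 6 = (a² + a²) - 6 = 2*a² - 6 = -6 + 2*a²)
G(j(2)*(3 + 2))*(-38)² = (-6 + 2*((3 + 2)/2)²)*(-38)² = (-6 + 2*((½)*5)²)*1444 = (-6 + 2*(5/2)²)*1444 = (-6 + 2*(25/4))*1444 = (-6 + 25/2)*1444 = (13/2)*1444 = 9386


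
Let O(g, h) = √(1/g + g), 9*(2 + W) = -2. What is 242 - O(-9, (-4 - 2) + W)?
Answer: 242 - I*√82/3 ≈ 242.0 - 3.0185*I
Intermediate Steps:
W = -20/9 (W = -2 + (⅑)*(-2) = -2 - 2/9 = -20/9 ≈ -2.2222)
O(g, h) = √(g + 1/g)
242 - O(-9, (-4 - 2) + W) = 242 - √(-9 + 1/(-9)) = 242 - √(-9 - ⅑) = 242 - √(-82/9) = 242 - I*√82/3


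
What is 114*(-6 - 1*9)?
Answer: -1710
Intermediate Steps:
114*(-6 - 1*9) = 114*(-6 - 9) = 114*(-15) = -1710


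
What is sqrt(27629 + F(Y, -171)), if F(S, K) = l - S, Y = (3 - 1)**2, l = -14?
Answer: sqrt(27611) ≈ 166.17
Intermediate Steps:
Y = 4 (Y = 2**2 = 4)
F(S, K) = -14 - S
sqrt(27629 + F(Y, -171)) = sqrt(27629 + (-14 - 1*4)) = sqrt(27629 + (-14 - 4)) = sqrt(27629 - 18) = sqrt(27611)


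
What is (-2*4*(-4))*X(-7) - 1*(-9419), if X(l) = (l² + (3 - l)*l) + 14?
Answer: 9195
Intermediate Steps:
X(l) = 14 + l² + l*(3 - l) (X(l) = (l² + l*(3 - l)) + 14 = 14 + l² + l*(3 - l))
(-2*4*(-4))*X(-7) - 1*(-9419) = (-2*4*(-4))*(14 + 3*(-7)) - 1*(-9419) = (-8*(-4))*(14 - 21) + 9419 = 32*(-7) + 9419 = -224 + 9419 = 9195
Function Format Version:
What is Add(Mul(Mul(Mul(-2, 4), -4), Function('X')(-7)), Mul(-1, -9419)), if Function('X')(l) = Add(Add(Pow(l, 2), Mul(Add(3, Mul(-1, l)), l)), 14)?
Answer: 9195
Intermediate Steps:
Function('X')(l) = Add(14, Pow(l, 2), Mul(l, Add(3, Mul(-1, l)))) (Function('X')(l) = Add(Add(Pow(l, 2), Mul(l, Add(3, Mul(-1, l)))), 14) = Add(14, Pow(l, 2), Mul(l, Add(3, Mul(-1, l)))))
Add(Mul(Mul(Mul(-2, 4), -4), Function('X')(-7)), Mul(-1, -9419)) = Add(Mul(Mul(Mul(-2, 4), -4), Add(14, Mul(3, -7))), Mul(-1, -9419)) = Add(Mul(Mul(-8, -4), Add(14, -21)), 9419) = Add(Mul(32, -7), 9419) = Add(-224, 9419) = 9195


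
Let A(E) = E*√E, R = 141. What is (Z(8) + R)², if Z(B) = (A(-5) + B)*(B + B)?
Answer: 40361 - 43040*I*√5 ≈ 40361.0 - 96240.0*I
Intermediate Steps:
A(E) = E^(3/2)
Z(B) = 2*B*(B - 5*I*√5) (Z(B) = ((-5)^(3/2) + B)*(B + B) = (-5*I*√5 + B)*(2*B) = (B - 5*I*√5)*(2*B) = 2*B*(B - 5*I*√5))
(Z(8) + R)² = (2*8*(8 - 5*I*√5) + 141)² = ((128 - 80*I*√5) + 141)² = (269 - 80*I*√5)²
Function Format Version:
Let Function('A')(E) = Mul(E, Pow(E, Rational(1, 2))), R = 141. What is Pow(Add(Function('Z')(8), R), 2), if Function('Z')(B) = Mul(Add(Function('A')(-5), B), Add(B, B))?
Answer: Add(40361, Mul(-43040, I, Pow(5, Rational(1, 2)))) ≈ Add(40361., Mul(-96240., I))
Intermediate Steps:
Function('A')(E) = Pow(E, Rational(3, 2))
Function('Z')(B) = Mul(2, B, Add(B, Mul(-5, I, Pow(5, Rational(1, 2))))) (Function('Z')(B) = Mul(Add(Pow(-5, Rational(3, 2)), B), Add(B, B)) = Mul(Add(Mul(-5, I, Pow(5, Rational(1, 2))), B), Mul(2, B)) = Mul(Add(B, Mul(-5, I, Pow(5, Rational(1, 2)))), Mul(2, B)) = Mul(2, B, Add(B, Mul(-5, I, Pow(5, Rational(1, 2))))))
Pow(Add(Function('Z')(8), R), 2) = Pow(Add(Mul(2, 8, Add(8, Mul(-5, I, Pow(5, Rational(1, 2))))), 141), 2) = Pow(Add(Add(128, Mul(-80, I, Pow(5, Rational(1, 2)))), 141), 2) = Pow(Add(269, Mul(-80, I, Pow(5, Rational(1, 2)))), 2)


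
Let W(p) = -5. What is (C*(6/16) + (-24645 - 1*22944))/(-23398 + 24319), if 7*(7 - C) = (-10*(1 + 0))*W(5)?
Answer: -888329/17192 ≈ -51.671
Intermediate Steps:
C = -1/7 (C = 7 - (-10*(1 + 0))*(-5)/7 = 7 - (-10*1)*(-5)/7 = 7 - (-10)*(-5)/7 = 7 - 1/7*50 = 7 - 50/7 = -1/7 ≈ -0.14286)
(C*(6/16) + (-24645 - 1*22944))/(-23398 + 24319) = (-6/(7*16) + (-24645 - 1*22944))/(-23398 + 24319) = (-6/(7*16) + (-24645 - 22944))/921 = (-1/7*3/8 - 47589)*(1/921) = (-3/56 - 47589)*(1/921) = -2664987/56*1/921 = -888329/17192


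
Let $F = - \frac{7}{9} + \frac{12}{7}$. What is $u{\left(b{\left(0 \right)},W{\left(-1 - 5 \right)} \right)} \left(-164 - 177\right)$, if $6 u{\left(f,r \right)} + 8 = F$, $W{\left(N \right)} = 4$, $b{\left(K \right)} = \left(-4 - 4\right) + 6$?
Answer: $\frac{151745}{378} \approx 401.44$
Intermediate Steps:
$b{\left(K \right)} = -2$ ($b{\left(K \right)} = -8 + 6 = -2$)
$F = \frac{59}{63}$ ($F = \left(-7\right) \frac{1}{9} + 12 \cdot \frac{1}{7} = - \frac{7}{9} + \frac{12}{7} = \frac{59}{63} \approx 0.93651$)
$u{\left(f,r \right)} = - \frac{445}{378}$ ($u{\left(f,r \right)} = - \frac{4}{3} + \frac{1}{6} \cdot \frac{59}{63} = - \frac{4}{3} + \frac{59}{378} = - \frac{445}{378}$)
$u{\left(b{\left(0 \right)},W{\left(-1 - 5 \right)} \right)} \left(-164 - 177\right) = - \frac{445 \left(-164 - 177\right)}{378} = \left(- \frac{445}{378}\right) \left(-341\right) = \frac{151745}{378}$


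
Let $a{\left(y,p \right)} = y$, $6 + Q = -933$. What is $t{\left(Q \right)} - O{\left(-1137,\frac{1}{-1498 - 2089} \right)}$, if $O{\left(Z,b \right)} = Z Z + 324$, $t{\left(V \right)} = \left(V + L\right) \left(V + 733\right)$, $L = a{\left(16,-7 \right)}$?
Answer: $-1102955$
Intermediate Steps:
$Q = -939$ ($Q = -6 - 933 = -939$)
$L = 16$
$t{\left(V \right)} = \left(16 + V\right) \left(733 + V\right)$ ($t{\left(V \right)} = \left(V + 16\right) \left(V + 733\right) = \left(16 + V\right) \left(733 + V\right)$)
$O{\left(Z,b \right)} = 324 + Z^{2}$ ($O{\left(Z,b \right)} = Z^{2} + 324 = 324 + Z^{2}$)
$t{\left(Q \right)} - O{\left(-1137,\frac{1}{-1498 - 2089} \right)} = \left(11728 + \left(-939\right)^{2} + 749 \left(-939\right)\right) - \left(324 + \left(-1137\right)^{2}\right) = \left(11728 + 881721 - 703311\right) - \left(324 + 1292769\right) = 190138 - 1293093 = -1102955$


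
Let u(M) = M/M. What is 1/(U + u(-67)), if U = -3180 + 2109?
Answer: -1/1070 ≈ -0.00093458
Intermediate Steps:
u(M) = 1
U = -1071
1/(U + u(-67)) = 1/(-1071 + 1) = 1/(-1070) = -1/1070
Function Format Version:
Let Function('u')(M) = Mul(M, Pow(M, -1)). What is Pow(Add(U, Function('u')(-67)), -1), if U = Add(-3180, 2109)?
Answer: Rational(-1, 1070) ≈ -0.00093458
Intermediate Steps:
Function('u')(M) = 1
U = -1071
Pow(Add(U, Function('u')(-67)), -1) = Pow(Add(-1071, 1), -1) = Pow(-1070, -1) = Rational(-1, 1070)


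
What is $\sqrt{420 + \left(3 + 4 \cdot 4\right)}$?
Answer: $\sqrt{439} \approx 20.952$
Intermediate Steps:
$\sqrt{420 + \left(3 + 4 \cdot 4\right)} = \sqrt{420 + \left(3 + 16\right)} = \sqrt{420 + 19} = \sqrt{439}$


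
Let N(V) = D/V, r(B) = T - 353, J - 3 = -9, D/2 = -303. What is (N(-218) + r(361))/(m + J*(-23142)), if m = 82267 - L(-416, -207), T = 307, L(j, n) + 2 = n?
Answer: -4711/24124752 ≈ -0.00019528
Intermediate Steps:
D = -606 (D = 2*(-303) = -606)
J = -6 (J = 3 - 9 = -6)
L(j, n) = -2 + n
r(B) = -46 (r(B) = 307 - 353 = -46)
N(V) = -606/V
m = 82476 (m = 82267 - (-2 - 207) = 82267 - 1*(-209) = 82267 + 209 = 82476)
(N(-218) + r(361))/(m + J*(-23142)) = (-606/(-218) - 46)/(82476 - 6*(-23142)) = (-606*(-1/218) - 46)/(82476 + 138852) = (303/109 - 46)/221328 = -4711/109*1/221328 = -4711/24124752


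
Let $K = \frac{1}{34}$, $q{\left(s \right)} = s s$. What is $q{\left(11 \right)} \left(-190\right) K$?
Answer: $- \frac{11495}{17} \approx -676.18$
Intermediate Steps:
$q{\left(s \right)} = s^{2}$
$K = \frac{1}{34} \approx 0.029412$
$q{\left(11 \right)} \left(-190\right) K = 11^{2} \left(-190\right) \frac{1}{34} = 121 \left(-190\right) \frac{1}{34} = \left(-22990\right) \frac{1}{34} = - \frac{11495}{17}$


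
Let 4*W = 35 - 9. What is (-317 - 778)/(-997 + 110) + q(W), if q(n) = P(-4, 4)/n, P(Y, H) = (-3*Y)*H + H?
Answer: 8191/887 ≈ 9.2345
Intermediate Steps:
W = 13/2 (W = (35 - 9)/4 = (¼)*26 = 13/2 ≈ 6.5000)
P(Y, H) = H - 3*H*Y (P(Y, H) = -3*H*Y + H = H - 3*H*Y)
q(n) = 52/n (q(n) = (4*(1 - 3*(-4)))/n = (4*(1 + 12))/n = (4*13)/n = 52/n)
(-317 - 778)/(-997 + 110) + q(W) = (-317 - 778)/(-997 + 110) + 52/(13/2) = -1095/(-887) + 52*(2/13) = -1095*(-1/887) + 8 = 1095/887 + 8 = 8191/887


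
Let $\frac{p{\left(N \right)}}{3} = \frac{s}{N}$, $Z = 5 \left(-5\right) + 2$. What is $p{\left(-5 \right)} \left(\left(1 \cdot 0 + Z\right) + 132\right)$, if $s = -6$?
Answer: $\frac{1962}{5} \approx 392.4$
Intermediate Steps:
$Z = -23$ ($Z = -25 + 2 = -23$)
$p{\left(N \right)} = - \frac{18}{N}$ ($p{\left(N \right)} = 3 \left(- \frac{6}{N}\right) = - \frac{18}{N}$)
$p{\left(-5 \right)} \left(\left(1 \cdot 0 + Z\right) + 132\right) = - \frac{18}{-5} \left(\left(1 \cdot 0 - 23\right) + 132\right) = \left(-18\right) \left(- \frac{1}{5}\right) \left(\left(0 - 23\right) + 132\right) = \frac{18 \left(-23 + 132\right)}{5} = \frac{18}{5} \cdot 109 = \frac{1962}{5}$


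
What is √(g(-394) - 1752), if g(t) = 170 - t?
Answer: 6*I*√33 ≈ 34.467*I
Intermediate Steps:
√(g(-394) - 1752) = √((170 - 1*(-394)) - 1752) = √((170 + 394) - 1752) = √(564 - 1752) = √(-1188) = 6*I*√33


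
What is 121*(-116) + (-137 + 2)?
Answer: -14171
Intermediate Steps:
121*(-116) + (-137 + 2) = -14036 - 135 = -14171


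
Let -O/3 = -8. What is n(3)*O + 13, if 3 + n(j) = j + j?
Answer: 85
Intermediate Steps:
O = 24 (O = -3*(-8) = 24)
n(j) = -3 + 2*j (n(j) = -3 + (j + j) = -3 + 2*j)
n(3)*O + 13 = (-3 + 2*3)*24 + 13 = (-3 + 6)*24 + 13 = 3*24 + 13 = 72 + 13 = 85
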